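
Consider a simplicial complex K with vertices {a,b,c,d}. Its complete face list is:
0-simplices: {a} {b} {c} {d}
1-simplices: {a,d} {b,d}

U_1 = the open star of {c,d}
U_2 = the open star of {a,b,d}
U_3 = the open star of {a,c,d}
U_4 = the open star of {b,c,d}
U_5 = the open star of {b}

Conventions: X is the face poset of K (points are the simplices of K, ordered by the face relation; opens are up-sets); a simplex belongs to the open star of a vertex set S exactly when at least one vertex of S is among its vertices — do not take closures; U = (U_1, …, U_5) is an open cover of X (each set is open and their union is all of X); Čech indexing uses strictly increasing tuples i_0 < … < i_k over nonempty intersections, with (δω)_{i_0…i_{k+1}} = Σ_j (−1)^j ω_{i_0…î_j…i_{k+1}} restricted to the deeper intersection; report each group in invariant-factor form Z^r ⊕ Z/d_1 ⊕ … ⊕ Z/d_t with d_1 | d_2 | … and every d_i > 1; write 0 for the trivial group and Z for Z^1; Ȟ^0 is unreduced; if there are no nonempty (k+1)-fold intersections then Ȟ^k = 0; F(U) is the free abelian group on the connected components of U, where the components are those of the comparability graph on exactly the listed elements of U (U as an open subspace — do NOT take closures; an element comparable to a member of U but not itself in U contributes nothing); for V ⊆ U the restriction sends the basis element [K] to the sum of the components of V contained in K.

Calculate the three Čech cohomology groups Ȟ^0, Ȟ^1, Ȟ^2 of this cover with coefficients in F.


intersection data:
  U1={{c},{d},{a,d},{b,d}} U2={{a},{b},{d},{a,d},{b,d}} U3={{a},{c},{d},{a,d},{b,d}} U4={{b},{c},{d},{a,d},{b,d}} U5={{b},{b,d}}
  U12={{d},{a,d},{b,d}} U13={{c},{d},{a,d},{b,d}} U14={{c},{d},{a,d},{b,d}} U15={{b,d}} U23={{a},{d},{a,d},{b,d}} U24={{b},{d},{a,d},{b,d}} U25={{b},{b,d}} U34={{c},{d},{a,d},{b,d}} U35={{b,d}} U45={{b},{b,d}}
  U123={{d},{a,d},{b,d}} U124={{d},{a,d},{b,d}} U125={{b,d}} U134={{c},{d},{a,d},{b,d}} U135={{b,d}} U145={{b,d}} U234={{d},{a,d},{b,d}} U235={{b,d}} U245={{b},{b,d}} U345={{b,d}}
  U1234={{d},{a,d},{b,d}} U1235={{b,d}} U1245={{b,d}} U1345={{b,d}} U2345={{b,d}}
  U12345={{b,d}}
components per intersection:
  U1: {{c}} {{d},{a,d},{b,d}}
  U2: {{a},{b},{d},{a,d},{b,d}}
  U3: {{a},{d},{a,d},{b,d}} {{c}}
  U4: {{b},{d},{a,d},{b,d}} {{c}}
  U5: {{b},{b,d}}
  U12: {{d},{a,d},{b,d}}
  U13: {{c}} {{d},{a,d},{b,d}}
  U14: {{c}} {{d},{a,d},{b,d}}
  U15: {{b,d}}
  U23: {{a},{d},{a,d},{b,d}}
  U24: {{b},{d},{a,d},{b,d}}
  U25: {{b},{b,d}}
  U34: {{c}} {{d},{a,d},{b,d}}
  U35: {{b,d}}
  U45: {{b},{b,d}}
  U123: {{d},{a,d},{b,d}}
  U124: {{d},{a,d},{b,d}}
  U125: {{b,d}}
  U134: {{c}} {{d},{a,d},{b,d}}
  U135: {{b,d}}
  U145: {{b,d}}
  U234: {{d},{a,d},{b,d}}
  U235: {{b,d}}
  U245: {{b},{b,d}}
  U345: {{b,d}}
  U1234: {{d},{a,d},{b,d}}
  U1235: {{b,d}}
  U1245: {{b,d}}
  U1345: {{b,d}}
  U2345: {{b,d}}
  U12345: {{b,d}}
C dims 8,13,11,5; δ0: rk 6, SNF 1^6; δ1: rk 7, SNF 1^7; δ2: rk 4, SNF 1^4
Ȟ^0 = (8 − 6) − 0 = 2, so Ȟ^0 ≅ Z^2
Ȟ^1 = (13 − 7) − 6 = 0, so Ȟ^1 ≅ 0
Ȟ^2 = (11 − 4) − 7 = 0, so Ȟ^2 ≅ 0

Ȟ^0 ≅ Z^2,  Ȟ^1 ≅ 0,  Ȟ^2 ≅ 0


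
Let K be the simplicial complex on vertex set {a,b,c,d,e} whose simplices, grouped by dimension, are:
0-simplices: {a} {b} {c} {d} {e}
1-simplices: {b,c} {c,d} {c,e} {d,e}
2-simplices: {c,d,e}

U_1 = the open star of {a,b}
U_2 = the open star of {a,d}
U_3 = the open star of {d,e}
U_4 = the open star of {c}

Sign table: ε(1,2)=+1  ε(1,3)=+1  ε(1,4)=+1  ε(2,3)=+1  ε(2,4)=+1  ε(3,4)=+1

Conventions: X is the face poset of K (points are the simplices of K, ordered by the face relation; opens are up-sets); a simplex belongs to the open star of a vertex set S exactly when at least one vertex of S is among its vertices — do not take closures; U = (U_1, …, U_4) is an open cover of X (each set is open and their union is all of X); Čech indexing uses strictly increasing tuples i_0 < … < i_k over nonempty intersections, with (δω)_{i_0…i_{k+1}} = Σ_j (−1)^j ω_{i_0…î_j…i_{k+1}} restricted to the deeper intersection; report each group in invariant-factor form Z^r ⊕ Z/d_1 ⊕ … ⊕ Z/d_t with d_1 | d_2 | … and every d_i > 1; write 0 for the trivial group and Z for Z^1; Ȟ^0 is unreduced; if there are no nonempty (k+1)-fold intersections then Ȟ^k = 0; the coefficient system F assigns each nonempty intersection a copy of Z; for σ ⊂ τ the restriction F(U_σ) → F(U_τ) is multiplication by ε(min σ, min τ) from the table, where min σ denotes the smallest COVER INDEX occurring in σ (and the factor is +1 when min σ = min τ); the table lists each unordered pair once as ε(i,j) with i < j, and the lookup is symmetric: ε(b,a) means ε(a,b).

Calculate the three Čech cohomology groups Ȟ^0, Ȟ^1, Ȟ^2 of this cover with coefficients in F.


cover nerve:
  U1={{a},{b},{b,c}} U2={{a},{d},{c,d},{d,e},{c,d,e}} U3={{d},{e},{c,d},{c,e},{d,e},{c,d,e}} U4={{c},{b,c},{c,d},{c,e},{c,d,e}}
  U12={{a}} U14={{b,c}} U23={{d},{c,d},{d,e},{c,d,e}} U24={{c,d},{c,d,e}} U34={{c,d},{c,e},{c,d,e}}
  U234={{c,d},{c,d,e}}
C dims 4,5,1; δ0: rk 3, SNF 1^3; δ1: rk 1, SNF 1^1
Ȟ^0: (4−3)−0=1 ⇒ Z
Ȟ^1: (5−1)−3=1 ⇒ Z
Ȟ^2: (1−0)−1=0 ⇒ 0

Ȟ^0 = Z, Ȟ^1 = Z, Ȟ^2 = 0


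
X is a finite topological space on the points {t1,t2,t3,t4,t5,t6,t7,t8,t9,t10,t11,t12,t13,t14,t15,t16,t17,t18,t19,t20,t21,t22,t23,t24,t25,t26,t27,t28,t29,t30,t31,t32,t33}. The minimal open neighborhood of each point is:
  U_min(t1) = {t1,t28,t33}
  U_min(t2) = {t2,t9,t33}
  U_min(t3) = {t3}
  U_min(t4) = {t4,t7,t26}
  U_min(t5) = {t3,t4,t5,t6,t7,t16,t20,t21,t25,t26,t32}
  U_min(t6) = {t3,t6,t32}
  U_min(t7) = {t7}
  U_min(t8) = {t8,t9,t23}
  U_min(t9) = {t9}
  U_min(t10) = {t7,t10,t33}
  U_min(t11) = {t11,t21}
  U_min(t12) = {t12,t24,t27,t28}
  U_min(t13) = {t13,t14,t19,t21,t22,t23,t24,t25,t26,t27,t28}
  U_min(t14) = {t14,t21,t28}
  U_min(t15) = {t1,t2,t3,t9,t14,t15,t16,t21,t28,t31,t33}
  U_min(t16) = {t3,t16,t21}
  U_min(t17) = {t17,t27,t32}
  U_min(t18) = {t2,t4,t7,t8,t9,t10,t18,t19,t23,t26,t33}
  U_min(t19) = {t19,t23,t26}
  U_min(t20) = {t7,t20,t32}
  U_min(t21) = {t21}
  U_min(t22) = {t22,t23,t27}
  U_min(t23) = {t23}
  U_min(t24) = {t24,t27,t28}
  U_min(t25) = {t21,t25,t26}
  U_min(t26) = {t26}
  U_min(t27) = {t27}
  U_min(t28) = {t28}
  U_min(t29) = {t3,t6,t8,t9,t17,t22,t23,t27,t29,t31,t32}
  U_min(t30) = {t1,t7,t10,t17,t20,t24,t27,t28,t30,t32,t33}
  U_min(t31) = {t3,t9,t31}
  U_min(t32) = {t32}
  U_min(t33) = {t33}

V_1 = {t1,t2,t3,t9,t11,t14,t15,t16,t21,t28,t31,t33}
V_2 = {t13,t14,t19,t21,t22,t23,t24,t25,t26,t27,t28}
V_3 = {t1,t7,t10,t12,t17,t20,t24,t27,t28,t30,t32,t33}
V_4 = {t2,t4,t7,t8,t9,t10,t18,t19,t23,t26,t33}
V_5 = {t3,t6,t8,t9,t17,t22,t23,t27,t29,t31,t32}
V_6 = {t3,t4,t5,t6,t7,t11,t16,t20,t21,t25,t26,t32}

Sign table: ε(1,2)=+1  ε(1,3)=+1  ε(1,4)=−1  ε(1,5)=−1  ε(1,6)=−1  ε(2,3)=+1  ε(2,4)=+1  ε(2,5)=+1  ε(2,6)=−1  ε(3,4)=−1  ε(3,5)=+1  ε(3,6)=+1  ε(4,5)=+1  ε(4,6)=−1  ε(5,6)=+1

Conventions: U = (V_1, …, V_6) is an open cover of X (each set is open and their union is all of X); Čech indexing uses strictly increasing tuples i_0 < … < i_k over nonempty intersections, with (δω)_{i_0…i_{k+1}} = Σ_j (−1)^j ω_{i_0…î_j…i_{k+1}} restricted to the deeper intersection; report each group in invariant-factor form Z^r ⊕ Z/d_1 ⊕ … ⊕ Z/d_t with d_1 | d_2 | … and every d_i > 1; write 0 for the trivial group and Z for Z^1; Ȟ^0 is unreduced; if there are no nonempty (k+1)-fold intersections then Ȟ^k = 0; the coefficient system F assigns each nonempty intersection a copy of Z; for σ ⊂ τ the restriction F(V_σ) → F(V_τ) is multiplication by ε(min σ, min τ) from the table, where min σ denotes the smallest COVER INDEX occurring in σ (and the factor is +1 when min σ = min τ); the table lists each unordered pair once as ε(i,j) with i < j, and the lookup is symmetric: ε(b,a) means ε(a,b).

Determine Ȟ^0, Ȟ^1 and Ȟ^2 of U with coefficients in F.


nerve of the cover:
  V12={t14,t21,t28} V13={t1,t28,t33} V14={t2,t9,t33} V15={t3,t9,t31} V16={t3,t11,t16,t21} V23={t24,t27,t28} V24={t19,t23,t26} V25={t22,t23,t27} V26={t21,t25,t26} V34={t7,t10,t33} V35={t17,t27,t32} V36={t7,t20,t32} V45={t8,t9,t23} V46={t4,t7,t26} V56={t3,t6,t32}
  V123={t28} V126={t21} V134={t33} V145={t9} V156={t3} V235={t27} V245={t23} V246={t26} V346={t7} V356={t32}
C dims 6,15,10; δ0: rk 6, SNF 1^5·2; δ1: rk 9, SNF 1^9
Ȟ^0 = (6 − 6) − 0 = 0, so Ȟ^0 ≅ 0
Ȟ^1 = (15 − 9) − 6 = 0 plus torsion [2], so Ȟ^1 ≅ Z/2
Ȟ^2 = (10 − 0) − 9 = 1, so Ȟ^2 ≅ Z

Ȟ^0 = 0; Ȟ^1 = Z/2; Ȟ^2 = Z


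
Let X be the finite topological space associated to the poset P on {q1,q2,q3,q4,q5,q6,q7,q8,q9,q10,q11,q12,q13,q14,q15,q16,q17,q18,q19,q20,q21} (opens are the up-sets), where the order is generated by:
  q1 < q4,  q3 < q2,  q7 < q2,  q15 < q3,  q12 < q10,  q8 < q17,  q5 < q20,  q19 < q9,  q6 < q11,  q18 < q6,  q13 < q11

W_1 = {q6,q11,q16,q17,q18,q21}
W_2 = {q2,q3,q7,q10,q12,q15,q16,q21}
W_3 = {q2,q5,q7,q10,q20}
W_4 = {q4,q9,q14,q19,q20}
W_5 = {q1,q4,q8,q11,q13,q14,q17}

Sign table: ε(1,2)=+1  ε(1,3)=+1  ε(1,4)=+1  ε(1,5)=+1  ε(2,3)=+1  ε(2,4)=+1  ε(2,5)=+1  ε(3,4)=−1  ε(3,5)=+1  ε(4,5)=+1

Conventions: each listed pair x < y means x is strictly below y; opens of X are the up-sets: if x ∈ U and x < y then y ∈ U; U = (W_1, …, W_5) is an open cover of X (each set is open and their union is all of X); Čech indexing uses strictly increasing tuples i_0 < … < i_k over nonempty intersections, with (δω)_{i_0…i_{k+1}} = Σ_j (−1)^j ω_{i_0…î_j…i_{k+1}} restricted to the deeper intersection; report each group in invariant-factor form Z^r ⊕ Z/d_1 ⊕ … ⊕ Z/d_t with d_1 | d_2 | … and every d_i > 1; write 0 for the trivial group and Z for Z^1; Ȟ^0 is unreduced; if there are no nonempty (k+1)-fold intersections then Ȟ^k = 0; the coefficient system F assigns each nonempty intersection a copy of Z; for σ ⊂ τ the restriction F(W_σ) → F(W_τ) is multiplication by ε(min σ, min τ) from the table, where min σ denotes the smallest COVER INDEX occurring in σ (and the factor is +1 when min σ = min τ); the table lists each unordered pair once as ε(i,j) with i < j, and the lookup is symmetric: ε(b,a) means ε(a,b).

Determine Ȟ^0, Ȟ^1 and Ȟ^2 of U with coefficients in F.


Ȟ^0 = 0; Ȟ^1 = Z/2; Ȟ^2 = 0

nonempty intersections:
  W12={q16,q21} W15={q11,q17} W23={q2,q7,q10} W34={q20} W45={q4,q14}
C dims 5,5; δ0: rk 5, SNF 1^4·2
Ȟ^0: (5−5)−0=0 ⇒ 0
Ȟ^1: (5−0)−5=0 plus torsion [2] ⇒ Z/2
Ȟ^2: (0−0)−0=0 ⇒ 0


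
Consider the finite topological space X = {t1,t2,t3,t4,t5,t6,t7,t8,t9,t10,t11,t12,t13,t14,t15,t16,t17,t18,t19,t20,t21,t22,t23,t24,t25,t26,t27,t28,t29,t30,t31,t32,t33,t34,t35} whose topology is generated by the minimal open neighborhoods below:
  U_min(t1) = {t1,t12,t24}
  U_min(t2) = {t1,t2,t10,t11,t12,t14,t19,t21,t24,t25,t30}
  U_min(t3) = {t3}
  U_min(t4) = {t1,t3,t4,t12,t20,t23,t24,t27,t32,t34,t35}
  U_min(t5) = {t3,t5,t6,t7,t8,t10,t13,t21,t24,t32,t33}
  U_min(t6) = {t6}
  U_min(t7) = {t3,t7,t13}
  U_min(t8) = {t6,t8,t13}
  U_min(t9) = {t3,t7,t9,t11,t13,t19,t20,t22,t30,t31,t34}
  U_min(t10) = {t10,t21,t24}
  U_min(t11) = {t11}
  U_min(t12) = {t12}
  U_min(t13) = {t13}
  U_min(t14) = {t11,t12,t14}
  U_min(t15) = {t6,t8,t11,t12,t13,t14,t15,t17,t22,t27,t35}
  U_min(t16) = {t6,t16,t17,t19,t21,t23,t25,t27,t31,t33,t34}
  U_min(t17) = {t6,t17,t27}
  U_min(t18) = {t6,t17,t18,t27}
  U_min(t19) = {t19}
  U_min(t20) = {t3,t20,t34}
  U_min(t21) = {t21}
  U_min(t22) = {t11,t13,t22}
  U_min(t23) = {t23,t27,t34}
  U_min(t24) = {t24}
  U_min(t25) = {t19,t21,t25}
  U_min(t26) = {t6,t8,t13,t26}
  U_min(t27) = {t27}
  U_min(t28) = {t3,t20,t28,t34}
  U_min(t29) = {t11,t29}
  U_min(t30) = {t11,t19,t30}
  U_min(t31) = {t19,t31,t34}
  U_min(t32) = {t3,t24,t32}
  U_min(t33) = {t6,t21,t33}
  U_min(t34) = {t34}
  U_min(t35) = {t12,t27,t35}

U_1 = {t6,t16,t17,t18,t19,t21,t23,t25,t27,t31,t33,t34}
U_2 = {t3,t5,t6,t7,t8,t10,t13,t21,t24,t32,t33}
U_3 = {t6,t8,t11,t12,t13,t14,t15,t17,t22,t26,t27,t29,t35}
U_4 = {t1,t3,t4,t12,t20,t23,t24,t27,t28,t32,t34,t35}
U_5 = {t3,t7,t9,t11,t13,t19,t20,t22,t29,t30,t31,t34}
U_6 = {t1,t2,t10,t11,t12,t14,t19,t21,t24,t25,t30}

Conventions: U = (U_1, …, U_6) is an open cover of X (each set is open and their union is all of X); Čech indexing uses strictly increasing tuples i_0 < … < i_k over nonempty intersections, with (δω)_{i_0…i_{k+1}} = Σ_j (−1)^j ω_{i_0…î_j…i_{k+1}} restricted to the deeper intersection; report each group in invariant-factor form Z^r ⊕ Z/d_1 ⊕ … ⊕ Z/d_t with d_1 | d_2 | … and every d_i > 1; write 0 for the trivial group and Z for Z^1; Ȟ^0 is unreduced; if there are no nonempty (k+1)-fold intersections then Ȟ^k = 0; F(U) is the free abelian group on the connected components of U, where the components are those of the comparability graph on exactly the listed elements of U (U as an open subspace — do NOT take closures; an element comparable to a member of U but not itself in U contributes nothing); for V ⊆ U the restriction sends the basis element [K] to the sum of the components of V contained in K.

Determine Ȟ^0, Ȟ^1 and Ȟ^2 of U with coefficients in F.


Ȟ^0 = Z, Ȟ^1 = 0 and Ȟ^2 = Z/2

intersection data:
  U12={t6,t21,t33} U13={t6,t17,t27} U14={t23,t27,t34} U15={t19,t31,t34} U16={t19,t21,t25} U23={t6,t8,t13} U24={t3,t24,t32} U25={t3,t7,t13} U26={t10,t21,t24} U34={t12,t27,t35} U35={t11,t13,t22,t29} U36={t11,t12,t14} U45={t3,t20,t34} U46={t1,t12,t24} U56={t11,t19,t30}
  U123={t6} U126={t21} U134={t27} U145={t34} U156={t19} U235={t13} U245={t3} U246={t24} U346={t12} U356={t11}
components per intersection:
  U1: {t6,t16,t17,t18,t19,t21,t23,t25,t27,t31,t33,t34}
  U2: {t3,t5,t6,t7,t8,t10,t13,t21,t24,t32,t33}
  U3: {t6,t8,t11,t12,t13,t14,t15,t17,t22,t26,t27,t29,t35}
  U4: {t1,t3,t4,t12,t20,t23,t24,t27,t28,t32,t34,t35}
  U5: {t3,t7,t9,t11,t13,t19,t20,t22,t29,t30,t31,t34}
  U6: {t1,t2,t10,t11,t12,t14,t19,t21,t24,t25,t30}
  U12: {t6,t21,t33}
  U13: {t6,t17,t27}
  U14: {t23,t27,t34}
  U15: {t19,t31,t34}
  U16: {t19,t21,t25}
  U23: {t6,t8,t13}
  U24: {t3,t24,t32}
  U25: {t3,t7,t13}
  U26: {t10,t21,t24}
  U34: {t12,t27,t35}
  U35: {t11,t13,t22,t29}
  U36: {t11,t12,t14}
  U45: {t3,t20,t34}
  U46: {t1,t12,t24}
  U56: {t11,t19,t30}
  U123: {t6}
  U126: {t21}
  U134: {t27}
  U145: {t34}
  U156: {t19}
  U235: {t13}
  U245: {t3}
  U246: {t24}
  U346: {t12}
  U356: {t11}
C dims 6,15,10; δ0: rk 5, SNF 1^5; δ1: rk 10, SNF 1^9·2
Ȟ^0 = (6 − 5) − 0 = 1, so Ȟ^0 ≅ Z
Ȟ^1 = (15 − 10) − 5 = 0, so Ȟ^1 ≅ 0
Ȟ^2 = (10 − 0) − 10 = 0 plus torsion [2], so Ȟ^2 ≅ Z/2


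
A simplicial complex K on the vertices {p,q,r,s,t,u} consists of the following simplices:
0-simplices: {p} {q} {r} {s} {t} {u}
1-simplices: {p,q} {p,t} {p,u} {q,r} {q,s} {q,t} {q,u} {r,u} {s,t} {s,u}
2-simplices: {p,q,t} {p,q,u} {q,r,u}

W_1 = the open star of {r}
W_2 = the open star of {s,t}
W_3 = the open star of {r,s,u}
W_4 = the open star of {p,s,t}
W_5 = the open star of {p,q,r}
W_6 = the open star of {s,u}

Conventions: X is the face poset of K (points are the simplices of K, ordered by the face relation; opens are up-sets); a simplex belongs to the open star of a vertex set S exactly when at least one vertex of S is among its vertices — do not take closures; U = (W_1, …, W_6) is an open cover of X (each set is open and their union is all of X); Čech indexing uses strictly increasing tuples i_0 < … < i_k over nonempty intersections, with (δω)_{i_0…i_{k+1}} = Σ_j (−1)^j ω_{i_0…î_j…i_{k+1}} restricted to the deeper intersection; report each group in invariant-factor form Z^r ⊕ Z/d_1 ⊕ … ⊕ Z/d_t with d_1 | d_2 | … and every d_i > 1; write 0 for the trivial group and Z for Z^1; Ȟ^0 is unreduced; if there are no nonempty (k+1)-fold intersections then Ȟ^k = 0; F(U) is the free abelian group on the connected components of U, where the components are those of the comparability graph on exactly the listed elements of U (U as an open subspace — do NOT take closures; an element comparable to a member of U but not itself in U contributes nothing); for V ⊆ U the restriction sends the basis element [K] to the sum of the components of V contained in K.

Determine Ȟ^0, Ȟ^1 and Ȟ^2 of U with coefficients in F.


Ȟ^0(U;F) ≅ Z; Ȟ^1(U;F) ≅ Z^2; Ȟ^2(U;F) ≅ 0

nonempty intersections:
  W1={{r},{q,r},{r,u},{q,r,u}} W2={{s},{t},{p,t},{q,s},{q,t},{s,t},{s,u},{p,q,t}} W3={{r},{s},{u},{p,u},{q,r},{q,s},{q,u},{r,u},{s,t},{s,u},{p,q,u},{q,r,u}} W4={{p},{s},{t},{p,q},{p,t},{p,u},{q,s},{q,t},{s,t},{s,u},{p,q,t},{p,q,u}} W5={{p},{q},{r},{p,q},{p,t},{p,u},{q,r},{q,s},{q,t},{q,u},{r,u},{p,q,t},{p,q,u},{q,r,u}} W6={{s},{u},{p,u},{q,s},{q,u},{r,u},{s,t},{s,u},{p,q,u},{q,r,u}}
  W13={{r},{q,r},{r,u},{q,r,u}} W15={{r},{q,r},{r,u},{q,r,u}} W16={{r,u},{q,r,u}} W23={{s},{q,s},{s,t},{s,u}} W24={{s},{t},{p,t},{q,s},{q,t},{s,t},{s,u},{p,q,t}} W25={{p,t},{q,s},{q,t},{p,q,t}} W26={{s},{q,s},{s,t},{s,u}} W34={{s},{p,u},{q,s},{s,t},{s,u},{p,q,u}} W35={{r},{p,u},{q,r},{q,s},{q,u},{r,u},{p,q,u},{q,r,u}} W36={{s},{u},{p,u},{q,s},{q,u},{r,u},{s,t},{s,u},{p,q,u},{q,r,u}} W45={{p},{p,q},{p,t},{p,u},{q,s},{q,t},{p,q,t},{p,q,u}} W46={{s},{p,u},{q,s},{s,t},{s,u},{p,q,u}} W56={{p,u},{q,s},{q,u},{r,u},{p,q,u},{q,r,u}}
  W135={{r},{q,r},{r,u},{q,r,u}} W136={{r,u},{q,r,u}} W156={{r,u},{q,r,u}} W234={{s},{q,s},{s,t},{s,u}} W235={{q,s}} W236={{s},{q,s},{s,t},{s,u}} W245={{p,t},{q,s},{q,t},{p,q,t}} W246={{s},{q,s},{s,t},{s,u}} W256={{q,s}} W345={{p,u},{q,s},{p,q,u}} W346={{s},{p,u},{q,s},{s,t},{s,u},{p,q,u}} W356={{p,u},{q,s},{q,u},{r,u},{p,q,u},{q,r,u}} W456={{p,u},{q,s},{p,q,u}}
  W1356={{r,u},{q,r,u}} W2345={{q,s}} W2346={{s},{q,s},{s,t},{s,u}} W2356={{q,s}} W2456={{q,s}} W3456={{p,u},{q,s},{p,q,u}}
  W23456={{q,s}}
components per intersection:
  W1: {{r},{q,r},{r,u},{q,r,u}}
  W2: {{s},{t},{p,t},{q,s},{q,t},{s,t},{s,u},{p,q,t}}
  W3: {{r},{s},{u},{p,u},{q,r},{q,s},{q,u},{r,u},{s,t},{s,u},{p,q,u},{q,r,u}}
  W4: {{p},{s},{t},{p,q},{p,t},{p,u},{q,s},{q,t},{s,t},{s,u},{p,q,t},{p,q,u}}
  W5: {{p},{q},{r},{p,q},{p,t},{p,u},{q,r},{q,s},{q,t},{q,u},{r,u},{p,q,t},{p,q,u},{q,r,u}}
  W6: {{s},{u},{p,u},{q,s},{q,u},{r,u},{s,t},{s,u},{p,q,u},{q,r,u}}
  W13: {{r},{q,r},{r,u},{q,r,u}}
  W15: {{r},{q,r},{r,u},{q,r,u}}
  W16: {{r,u},{q,r,u}}
  W23: {{s},{q,s},{s,t},{s,u}}
  W24: {{s},{t},{p,t},{q,s},{q,t},{s,t},{s,u},{p,q,t}}
  W25: {{p,t},{q,t},{p,q,t}} {{q,s}}
  W26: {{s},{q,s},{s,t},{s,u}}
  W34: {{s},{q,s},{s,t},{s,u}} {{p,u},{p,q,u}}
  W35: {{r},{p,u},{q,r},{q,u},{r,u},{p,q,u},{q,r,u}} {{q,s}}
  W36: {{s},{u},{p,u},{q,s},{q,u},{r,u},{s,t},{s,u},{p,q,u},{q,r,u}}
  W45: {{p},{p,q},{p,t},{p,u},{q,t},{p,q,t},{p,q,u}} {{q,s}}
  W46: {{s},{q,s},{s,t},{s,u}} {{p,u},{p,q,u}}
  W56: {{p,u},{q,u},{r,u},{p,q,u},{q,r,u}} {{q,s}}
  W135: {{r},{q,r},{r,u},{q,r,u}}
  W136: {{r,u},{q,r,u}}
  W156: {{r,u},{q,r,u}}
  W234: {{s},{q,s},{s,t},{s,u}}
  W235: {{q,s}}
  W236: {{s},{q,s},{s,t},{s,u}}
  W245: {{p,t},{q,t},{p,q,t}} {{q,s}}
  W246: {{s},{q,s},{s,t},{s,u}}
  W256: {{q,s}}
  W345: {{p,u},{p,q,u}} {{q,s}}
  W346: {{s},{q,s},{s,t},{s,u}} {{p,u},{p,q,u}}
  W356: {{p,u},{q,u},{r,u},{p,q,u},{q,r,u}} {{q,s}}
  W456: {{p,u},{p,q,u}} {{q,s}}
  W1356: {{r,u},{q,r,u}}
  W2345: {{q,s}}
  W2346: {{s},{q,s},{s,t},{s,u}}
  W2356: {{q,s}}
  W2456: {{q,s}}
  W3456: {{p,u},{p,q,u}} {{q,s}}
  W23456: {{q,s}}
C dims 6,19,18,7; δ0: rk 5, SNF 1^5; δ1: rk 12, SNF 1^12; δ2: rk 6, SNF 1^6
Ȟ^0: (6−5)−0=1 ⇒ Z
Ȟ^1: (19−12)−5=2 ⇒ Z^2
Ȟ^2: (18−6)−12=0 ⇒ 0


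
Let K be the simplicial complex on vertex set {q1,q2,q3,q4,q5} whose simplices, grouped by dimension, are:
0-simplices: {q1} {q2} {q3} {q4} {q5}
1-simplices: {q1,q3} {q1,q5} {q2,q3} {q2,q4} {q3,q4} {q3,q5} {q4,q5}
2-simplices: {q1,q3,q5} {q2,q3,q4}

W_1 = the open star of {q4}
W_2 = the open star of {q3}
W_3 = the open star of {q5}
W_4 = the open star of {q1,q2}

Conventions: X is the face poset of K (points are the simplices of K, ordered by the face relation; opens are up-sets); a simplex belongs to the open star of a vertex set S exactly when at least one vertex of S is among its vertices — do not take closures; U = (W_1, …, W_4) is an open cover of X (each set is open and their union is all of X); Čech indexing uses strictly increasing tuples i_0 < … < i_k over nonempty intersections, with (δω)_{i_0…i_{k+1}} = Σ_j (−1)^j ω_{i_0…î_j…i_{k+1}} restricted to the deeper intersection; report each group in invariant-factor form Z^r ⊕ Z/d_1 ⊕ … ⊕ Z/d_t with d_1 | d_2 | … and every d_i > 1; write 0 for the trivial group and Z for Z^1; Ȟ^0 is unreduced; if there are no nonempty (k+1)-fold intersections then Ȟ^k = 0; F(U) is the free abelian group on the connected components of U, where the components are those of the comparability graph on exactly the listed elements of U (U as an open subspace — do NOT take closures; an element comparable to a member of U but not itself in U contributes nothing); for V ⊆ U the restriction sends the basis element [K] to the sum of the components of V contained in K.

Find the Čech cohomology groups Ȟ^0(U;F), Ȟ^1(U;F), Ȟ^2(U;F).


nerve simplices:
  W1={{q4},{q2,q4},{q3,q4},{q4,q5},{q2,q3,q4}} W2={{q3},{q1,q3},{q2,q3},{q3,q4},{q3,q5},{q1,q3,q5},{q2,q3,q4}} W3={{q5},{q1,q5},{q3,q5},{q4,q5},{q1,q3,q5}} W4={{q1},{q2},{q1,q3},{q1,q5},{q2,q3},{q2,q4},{q1,q3,q5},{q2,q3,q4}}
  W12={{q3,q4},{q2,q3,q4}} W13={{q4,q5}} W14={{q2,q4},{q2,q3,q4}} W23={{q3,q5},{q1,q3,q5}} W24={{q1,q3},{q2,q3},{q1,q3,q5},{q2,q3,q4}} W34={{q1,q5},{q1,q3,q5}}
  W124={{q2,q3,q4}} W234={{q1,q3,q5}}
components per intersection:
  W1: {{q4},{q2,q4},{q3,q4},{q4,q5},{q2,q3,q4}}
  W2: {{q3},{q1,q3},{q2,q3},{q3,q4},{q3,q5},{q1,q3,q5},{q2,q3,q4}}
  W3: {{q5},{q1,q5},{q3,q5},{q4,q5},{q1,q3,q5}}
  W4: {{q1},{q1,q3},{q1,q5},{q1,q3,q5}} {{q2},{q2,q3},{q2,q4},{q2,q3,q4}}
  W12: {{q3,q4},{q2,q3,q4}}
  W13: {{q4,q5}}
  W14: {{q2,q4},{q2,q3,q4}}
  W23: {{q3,q5},{q1,q3,q5}}
  W24: {{q1,q3},{q1,q3,q5}} {{q2,q3},{q2,q3,q4}}
  W34: {{q1,q5},{q1,q3,q5}}
  W124: {{q2,q3,q4}}
  W234: {{q1,q3,q5}}
C dims 5,7,2; δ0: rk 4, SNF 1^4; δ1: rk 2, SNF 1^2
degree 0: 5−4−0 = 1 → Ȟ^0 ≅ Z
degree 1: 7−2−4 = 1 → Ȟ^1 ≅ Z
degree 2: 2−0−2 = 0 → Ȟ^2 ≅ 0

Ȟ^0 = Z,  Ȟ^1 = Z,  Ȟ^2 = 0


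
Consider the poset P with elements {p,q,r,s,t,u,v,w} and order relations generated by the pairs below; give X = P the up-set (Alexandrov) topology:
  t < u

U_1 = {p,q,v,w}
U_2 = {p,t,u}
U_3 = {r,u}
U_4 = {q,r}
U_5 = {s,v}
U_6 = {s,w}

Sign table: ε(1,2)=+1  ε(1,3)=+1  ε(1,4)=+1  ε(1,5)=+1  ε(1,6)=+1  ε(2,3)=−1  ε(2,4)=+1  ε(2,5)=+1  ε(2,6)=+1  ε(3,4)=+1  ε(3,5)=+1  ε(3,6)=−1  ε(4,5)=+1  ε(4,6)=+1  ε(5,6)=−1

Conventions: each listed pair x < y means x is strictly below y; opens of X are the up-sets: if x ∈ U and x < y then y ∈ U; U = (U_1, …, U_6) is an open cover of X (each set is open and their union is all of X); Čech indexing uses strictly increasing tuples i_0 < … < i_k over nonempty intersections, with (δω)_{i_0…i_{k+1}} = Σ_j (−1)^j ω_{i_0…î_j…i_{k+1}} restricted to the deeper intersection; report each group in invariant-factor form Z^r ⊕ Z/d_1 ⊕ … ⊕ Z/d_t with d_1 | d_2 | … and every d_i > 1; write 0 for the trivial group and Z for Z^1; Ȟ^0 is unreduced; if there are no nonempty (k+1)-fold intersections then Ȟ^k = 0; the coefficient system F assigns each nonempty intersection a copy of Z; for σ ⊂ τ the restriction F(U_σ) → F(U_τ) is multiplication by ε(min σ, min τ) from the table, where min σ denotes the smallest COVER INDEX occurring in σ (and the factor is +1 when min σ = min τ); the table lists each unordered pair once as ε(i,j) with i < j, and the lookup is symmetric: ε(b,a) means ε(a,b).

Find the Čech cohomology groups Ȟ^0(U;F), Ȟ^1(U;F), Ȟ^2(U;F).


nonempty intersections:
  U12={p} U14={q} U15={v} U16={w} U23={u} U34={r} U56={s}
C dims 6,7; δ0: rk 6, SNF 1^5·2
Ȟ^0: (6−6)−0=0 ⇒ 0
Ȟ^1: (7−0)−6=1 plus torsion [2] ⇒ Z ⊕ Z/2
Ȟ^2: (0−0)−0=0 ⇒ 0

Ȟ^0 = 0; Ȟ^1 = Z ⊕ Z/2; Ȟ^2 = 0


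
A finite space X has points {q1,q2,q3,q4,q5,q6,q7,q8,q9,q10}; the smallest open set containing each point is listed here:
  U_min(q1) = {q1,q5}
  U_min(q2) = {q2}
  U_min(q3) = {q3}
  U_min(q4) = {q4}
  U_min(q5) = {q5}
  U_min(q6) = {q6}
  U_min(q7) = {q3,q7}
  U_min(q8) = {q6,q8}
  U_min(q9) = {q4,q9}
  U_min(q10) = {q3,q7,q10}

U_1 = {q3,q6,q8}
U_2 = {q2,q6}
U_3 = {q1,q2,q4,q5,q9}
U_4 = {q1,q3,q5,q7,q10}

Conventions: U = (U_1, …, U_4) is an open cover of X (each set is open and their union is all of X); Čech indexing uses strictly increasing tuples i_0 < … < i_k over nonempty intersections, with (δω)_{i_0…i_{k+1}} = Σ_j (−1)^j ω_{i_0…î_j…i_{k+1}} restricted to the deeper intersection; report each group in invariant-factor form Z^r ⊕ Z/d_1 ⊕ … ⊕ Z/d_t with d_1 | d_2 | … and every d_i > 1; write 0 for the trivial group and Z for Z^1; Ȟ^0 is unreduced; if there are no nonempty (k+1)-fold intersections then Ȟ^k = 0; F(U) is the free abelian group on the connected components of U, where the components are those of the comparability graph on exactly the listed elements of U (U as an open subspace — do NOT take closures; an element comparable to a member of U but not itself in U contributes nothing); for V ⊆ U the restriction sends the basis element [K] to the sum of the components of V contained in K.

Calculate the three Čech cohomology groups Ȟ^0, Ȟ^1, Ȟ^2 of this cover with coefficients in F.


Ȟ^0 ≅ Z^5, Ȟ^1 ≅ 0, Ȟ^2 ≅ 0

intersection data:
  U12={q6} U14={q3} U23={q2} U34={q1,q5}
components per intersection:
  U1: {q3} {q6,q8}
  U2: {q2} {q6}
  U3: {q1,q5} {q2} {q4,q9}
  U4: {q1,q5} {q3,q7,q10}
  U12: {q6}
  U14: {q3}
  U23: {q2}
  U34: {q1,q5}
C dims 9,4; δ0: rk 4, SNF 1^4
Ȟ^0 = (9 − 4) − 0 = 5, so Ȟ^0 ≅ Z^5
Ȟ^1 = (4 − 0) − 4 = 0, so Ȟ^1 ≅ 0
Ȟ^2 = (0 − 0) − 0 = 0, so Ȟ^2 ≅ 0


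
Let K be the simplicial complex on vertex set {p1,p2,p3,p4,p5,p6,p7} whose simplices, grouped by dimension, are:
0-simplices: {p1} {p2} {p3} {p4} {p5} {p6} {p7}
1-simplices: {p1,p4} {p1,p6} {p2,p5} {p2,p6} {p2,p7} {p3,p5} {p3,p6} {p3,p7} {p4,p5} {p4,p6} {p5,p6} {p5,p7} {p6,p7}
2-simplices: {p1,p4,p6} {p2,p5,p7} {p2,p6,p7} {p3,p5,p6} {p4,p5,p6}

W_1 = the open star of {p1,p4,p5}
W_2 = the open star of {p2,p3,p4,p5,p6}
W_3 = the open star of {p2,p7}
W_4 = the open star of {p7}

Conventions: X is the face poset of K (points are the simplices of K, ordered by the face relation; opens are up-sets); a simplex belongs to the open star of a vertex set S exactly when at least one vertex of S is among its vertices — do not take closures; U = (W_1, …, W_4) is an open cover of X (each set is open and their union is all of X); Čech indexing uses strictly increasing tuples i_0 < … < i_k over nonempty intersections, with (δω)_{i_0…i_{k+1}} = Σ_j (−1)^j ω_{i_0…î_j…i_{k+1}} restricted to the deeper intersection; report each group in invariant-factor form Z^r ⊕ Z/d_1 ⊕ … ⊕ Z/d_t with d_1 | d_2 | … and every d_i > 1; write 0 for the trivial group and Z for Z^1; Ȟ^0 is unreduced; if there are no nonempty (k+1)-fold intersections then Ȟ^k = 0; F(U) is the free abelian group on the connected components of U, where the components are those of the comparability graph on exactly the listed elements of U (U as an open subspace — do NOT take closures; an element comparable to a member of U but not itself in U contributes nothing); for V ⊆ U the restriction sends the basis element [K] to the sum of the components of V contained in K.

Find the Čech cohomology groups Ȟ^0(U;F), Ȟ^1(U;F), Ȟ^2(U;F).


nerve of the cover:
  W1={{p1},{p4},{p5},{p1,p4},{p1,p6},{p2,p5},{p3,p5},{p4,p5},{p4,p6},{p5,p6},{p5,p7},{p1,p4,p6},{p2,p5,p7},{p3,p5,p6},{p4,p5,p6}} W2={{p2},{p3},{p4},{p5},{p6},{p1,p4},{p1,p6},{p2,p5},{p2,p6},{p2,p7},{p3,p5},{p3,p6},{p3,p7},{p4,p5},{p4,p6},{p5,p6},{p5,p7},{p6,p7},{p1,p4,p6},{p2,p5,p7},{p2,p6,p7},{p3,p5,p6},{p4,p5,p6}} W3={{p2},{p7},{p2,p5},{p2,p6},{p2,p7},{p3,p7},{p5,p7},{p6,p7},{p2,p5,p7},{p2,p6,p7}} W4={{p7},{p2,p7},{p3,p7},{p5,p7},{p6,p7},{p2,p5,p7},{p2,p6,p7}}
  W12={{p4},{p5},{p1,p4},{p1,p6},{p2,p5},{p3,p5},{p4,p5},{p4,p6},{p5,p6},{p5,p7},{p1,p4,p6},{p2,p5,p7},{p3,p5,p6},{p4,p5,p6}} W13={{p2,p5},{p5,p7},{p2,p5,p7}} W14={{p5,p7},{p2,p5,p7}} W23={{p2},{p2,p5},{p2,p6},{p2,p7},{p3,p7},{p5,p7},{p6,p7},{p2,p5,p7},{p2,p6,p7}} W24={{p2,p7},{p3,p7},{p5,p7},{p6,p7},{p2,p5,p7},{p2,p6,p7}} W34={{p7},{p2,p7},{p3,p7},{p5,p7},{p6,p7},{p2,p5,p7},{p2,p6,p7}}
  W123={{p2,p5},{p5,p7},{p2,p5,p7}} W124={{p5,p7},{p2,p5,p7}} W134={{p5,p7},{p2,p5,p7}} W234={{p2,p7},{p3,p7},{p5,p7},{p6,p7},{p2,p5,p7},{p2,p6,p7}}
  W1234={{p5,p7},{p2,p5,p7}}
components per intersection:
  W1: {{p1},{p4},{p5},{p1,p4},{p1,p6},{p2,p5},{p3,p5},{p4,p5},{p4,p6},{p5,p6},{p5,p7},{p1,p4,p6},{p2,p5,p7},{p3,p5,p6},{p4,p5,p6}}
  W2: {{p2},{p3},{p4},{p5},{p6},{p1,p4},{p1,p6},{p2,p5},{p2,p6},{p2,p7},{p3,p5},{p3,p6},{p3,p7},{p4,p5},{p4,p6},{p5,p6},{p5,p7},{p6,p7},{p1,p4,p6},{p2,p5,p7},{p2,p6,p7},{p3,p5,p6},{p4,p5,p6}}
  W3: {{p2},{p7},{p2,p5},{p2,p6},{p2,p7},{p3,p7},{p5,p7},{p6,p7},{p2,p5,p7},{p2,p6,p7}}
  W4: {{p7},{p2,p7},{p3,p7},{p5,p7},{p6,p7},{p2,p5,p7},{p2,p6,p7}}
  W12: {{p4},{p5},{p1,p4},{p1,p6},{p2,p5},{p3,p5},{p4,p5},{p4,p6},{p5,p6},{p5,p7},{p1,p4,p6},{p2,p5,p7},{p3,p5,p6},{p4,p5,p6}}
  W13: {{p2,p5},{p5,p7},{p2,p5,p7}}
  W14: {{p5,p7},{p2,p5,p7}}
  W23: {{p2},{p2,p5},{p2,p6},{p2,p7},{p5,p7},{p6,p7},{p2,p5,p7},{p2,p6,p7}} {{p3,p7}}
  W24: {{p2,p7},{p5,p7},{p6,p7},{p2,p5,p7},{p2,p6,p7}} {{p3,p7}}
  W34: {{p7},{p2,p7},{p3,p7},{p5,p7},{p6,p7},{p2,p5,p7},{p2,p6,p7}}
  W123: {{p2,p5},{p5,p7},{p2,p5,p7}}
  W124: {{p5,p7},{p2,p5,p7}}
  W134: {{p5,p7},{p2,p5,p7}}
  W234: {{p2,p7},{p5,p7},{p6,p7},{p2,p5,p7},{p2,p6,p7}} {{p3,p7}}
  W1234: {{p5,p7},{p2,p5,p7}}
C dims 4,8,5,1; δ0: rk 3, SNF 1^3; δ1: rk 4, SNF 1^4; δ2: rk 1, SNF 1^1
Ȟ^0 = (4 − 3) − 0 = 1, so Ȟ^0 ≅ Z
Ȟ^1 = (8 − 4) − 3 = 1, so Ȟ^1 ≅ Z
Ȟ^2 = (5 − 1) − 4 = 0, so Ȟ^2 ≅ 0

Ȟ^0 = Z,  Ȟ^1 = Z,  Ȟ^2 = 0


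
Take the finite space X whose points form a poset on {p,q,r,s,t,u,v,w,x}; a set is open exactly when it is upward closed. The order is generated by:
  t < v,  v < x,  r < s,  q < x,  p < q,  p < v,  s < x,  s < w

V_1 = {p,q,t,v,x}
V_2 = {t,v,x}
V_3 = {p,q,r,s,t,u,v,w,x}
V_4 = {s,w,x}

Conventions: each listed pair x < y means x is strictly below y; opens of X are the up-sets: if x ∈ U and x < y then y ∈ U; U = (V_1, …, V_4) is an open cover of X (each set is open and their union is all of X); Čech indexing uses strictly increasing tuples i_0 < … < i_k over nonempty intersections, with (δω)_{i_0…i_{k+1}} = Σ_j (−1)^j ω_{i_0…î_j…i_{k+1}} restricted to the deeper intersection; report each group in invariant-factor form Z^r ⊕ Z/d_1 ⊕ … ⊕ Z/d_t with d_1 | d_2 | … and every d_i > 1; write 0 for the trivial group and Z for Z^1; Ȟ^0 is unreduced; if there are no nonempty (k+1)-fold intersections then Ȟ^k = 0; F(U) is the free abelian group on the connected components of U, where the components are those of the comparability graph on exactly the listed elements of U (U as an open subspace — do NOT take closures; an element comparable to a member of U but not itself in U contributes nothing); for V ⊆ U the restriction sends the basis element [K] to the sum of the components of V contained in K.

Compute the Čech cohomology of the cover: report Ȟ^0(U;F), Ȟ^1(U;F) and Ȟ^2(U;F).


Ȟ^0(U;F) ≅ Z^2, Ȟ^1(U;F) ≅ 0, Ȟ^2(U;F) ≅ 0

nonempty intersections:
  V12={t,v,x} V13={p,q,t,v,x} V14={x} V23={t,v,x} V24={x} V34={s,w,x}
  V123={t,v,x} V124={x} V134={x} V234={x}
  V1234={x}
components per intersection:
  V1: {p,q,t,v,x}
  V2: {t,v,x}
  V3: {p,q,r,s,t,v,w,x} {u}
  V4: {s,w,x}
  V12: {t,v,x}
  V13: {p,q,t,v,x}
  V14: {x}
  V23: {t,v,x}
  V24: {x}
  V34: {s,w,x}
  V123: {t,v,x}
  V124: {x}
  V134: {x}
  V234: {x}
  V1234: {x}
C dims 5,6,4,1; δ0: rk 3, SNF 1^3; δ1: rk 3, SNF 1^3; δ2: rk 1, SNF 1^1
Ȟ^0: (5−3)−0=2 ⇒ Z^2
Ȟ^1: (6−3)−3=0 ⇒ 0
Ȟ^2: (4−1)−3=0 ⇒ 0


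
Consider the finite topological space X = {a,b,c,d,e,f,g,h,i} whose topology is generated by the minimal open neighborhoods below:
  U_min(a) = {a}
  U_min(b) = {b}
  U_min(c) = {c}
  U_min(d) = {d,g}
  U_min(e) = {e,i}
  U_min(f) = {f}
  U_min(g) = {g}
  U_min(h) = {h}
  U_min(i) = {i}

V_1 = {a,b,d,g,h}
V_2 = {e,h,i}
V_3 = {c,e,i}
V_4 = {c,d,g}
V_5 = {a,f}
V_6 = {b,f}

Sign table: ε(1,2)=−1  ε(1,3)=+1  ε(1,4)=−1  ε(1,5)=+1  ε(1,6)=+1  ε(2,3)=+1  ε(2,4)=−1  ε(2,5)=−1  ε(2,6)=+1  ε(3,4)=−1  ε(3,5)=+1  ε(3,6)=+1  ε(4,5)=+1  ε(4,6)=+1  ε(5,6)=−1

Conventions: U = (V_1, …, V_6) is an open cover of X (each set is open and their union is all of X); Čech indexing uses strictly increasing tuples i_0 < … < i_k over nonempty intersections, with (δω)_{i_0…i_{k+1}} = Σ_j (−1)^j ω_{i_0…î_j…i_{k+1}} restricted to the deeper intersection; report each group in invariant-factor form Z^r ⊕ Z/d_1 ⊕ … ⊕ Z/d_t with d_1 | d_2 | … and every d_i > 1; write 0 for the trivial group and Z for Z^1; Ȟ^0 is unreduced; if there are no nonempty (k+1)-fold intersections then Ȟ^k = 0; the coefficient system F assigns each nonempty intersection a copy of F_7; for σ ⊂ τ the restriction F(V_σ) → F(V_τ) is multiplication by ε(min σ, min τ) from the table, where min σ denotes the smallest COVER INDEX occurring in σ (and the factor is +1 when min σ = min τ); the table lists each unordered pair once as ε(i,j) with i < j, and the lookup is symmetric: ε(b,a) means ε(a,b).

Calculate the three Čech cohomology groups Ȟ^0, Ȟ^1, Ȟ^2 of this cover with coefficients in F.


nonempty intersections:
  V12={h} V14={d,g} V15={a} V16={b} V23={e,i} V34={c} V56={f}
C dims 6,7; δ0: rk_F7 6
Ȟ^0: (6−6)−0=0 ⇒ 0
Ȟ^1: (7−0)−6=1 ⇒ Z/7
Ȟ^2: (0−0)−0=0 ⇒ 0

Ȟ^0 ≅ 0, Ȟ^1 ≅ Z/7 and Ȟ^2 ≅ 0


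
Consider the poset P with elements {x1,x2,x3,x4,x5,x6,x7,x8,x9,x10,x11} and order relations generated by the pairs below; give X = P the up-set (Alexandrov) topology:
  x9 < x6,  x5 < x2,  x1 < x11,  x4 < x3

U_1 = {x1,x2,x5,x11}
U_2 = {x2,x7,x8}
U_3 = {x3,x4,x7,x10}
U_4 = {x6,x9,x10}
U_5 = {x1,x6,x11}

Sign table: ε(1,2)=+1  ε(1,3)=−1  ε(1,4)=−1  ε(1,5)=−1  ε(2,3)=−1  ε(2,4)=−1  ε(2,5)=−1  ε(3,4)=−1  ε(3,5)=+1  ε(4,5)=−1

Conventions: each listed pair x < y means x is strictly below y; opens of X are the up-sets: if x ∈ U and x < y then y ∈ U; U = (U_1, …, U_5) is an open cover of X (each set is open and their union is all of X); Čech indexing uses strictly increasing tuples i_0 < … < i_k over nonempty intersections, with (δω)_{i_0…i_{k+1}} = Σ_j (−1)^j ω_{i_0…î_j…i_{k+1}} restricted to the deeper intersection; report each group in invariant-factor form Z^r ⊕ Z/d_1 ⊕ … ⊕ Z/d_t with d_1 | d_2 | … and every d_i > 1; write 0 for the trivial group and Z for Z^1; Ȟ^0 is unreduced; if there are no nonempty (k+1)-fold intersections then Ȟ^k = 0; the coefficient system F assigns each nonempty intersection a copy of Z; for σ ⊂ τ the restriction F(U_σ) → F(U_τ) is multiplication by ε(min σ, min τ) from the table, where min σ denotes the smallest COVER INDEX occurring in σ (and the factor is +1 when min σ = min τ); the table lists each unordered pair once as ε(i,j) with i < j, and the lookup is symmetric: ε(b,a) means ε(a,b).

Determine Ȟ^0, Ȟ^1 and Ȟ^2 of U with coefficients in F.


cover nerve:
  U12={x2} U15={x1,x11} U23={x7} U34={x10} U45={x6}
C dims 5,5; δ0: rk 4, SNF 1^4
Ȟ^0: (5−4)−0=1 ⇒ Z
Ȟ^1: (5−0)−4=1 ⇒ Z
Ȟ^2: (0−0)−0=0 ⇒ 0

Ȟ^0 = Z, Ȟ^1 = Z, Ȟ^2 = 0


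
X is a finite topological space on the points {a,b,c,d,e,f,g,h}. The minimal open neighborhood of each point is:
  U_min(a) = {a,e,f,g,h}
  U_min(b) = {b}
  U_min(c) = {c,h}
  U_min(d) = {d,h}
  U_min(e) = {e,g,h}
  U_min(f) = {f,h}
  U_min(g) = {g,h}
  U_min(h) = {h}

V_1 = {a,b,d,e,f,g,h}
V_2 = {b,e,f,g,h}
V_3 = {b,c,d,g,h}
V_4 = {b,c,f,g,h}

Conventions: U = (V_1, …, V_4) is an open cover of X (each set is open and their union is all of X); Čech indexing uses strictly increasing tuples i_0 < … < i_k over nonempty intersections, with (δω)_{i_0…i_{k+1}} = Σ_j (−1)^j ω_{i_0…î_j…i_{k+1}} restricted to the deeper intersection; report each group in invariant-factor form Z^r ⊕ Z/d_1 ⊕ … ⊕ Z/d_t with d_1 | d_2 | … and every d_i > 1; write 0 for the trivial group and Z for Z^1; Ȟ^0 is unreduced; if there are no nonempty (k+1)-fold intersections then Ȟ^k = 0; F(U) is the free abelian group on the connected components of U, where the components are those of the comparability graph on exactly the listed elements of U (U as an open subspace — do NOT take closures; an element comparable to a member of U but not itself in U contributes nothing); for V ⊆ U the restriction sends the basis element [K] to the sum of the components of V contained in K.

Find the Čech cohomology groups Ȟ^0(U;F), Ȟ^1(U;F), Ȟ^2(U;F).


nonempty intersections:
  V12={b,e,f,g,h} V13={b,d,g,h} V14={b,f,g,h} V23={b,g,h} V24={b,f,g,h} V34={b,c,g,h}
  V123={b,g,h} V124={b,f,g,h} V134={b,g,h} V234={b,g,h}
  V1234={b,g,h}
components per intersection:
  V1: {a,d,e,f,g,h} {b}
  V2: {b} {e,f,g,h}
  V3: {b} {c,d,g,h}
  V4: {b} {c,f,g,h}
  V12: {b} {e,f,g,h}
  V13: {b} {d,g,h}
  V14: {b} {f,g,h}
  V23: {b} {g,h}
  V24: {b} {f,g,h}
  V34: {b} {c,g,h}
  V123: {b} {g,h}
  V124: {b} {f,g,h}
  V134: {b} {g,h}
  V234: {b} {g,h}
  V1234: {b} {g,h}
C dims 8,12,8,2; δ0: rk 6, SNF 1^6; δ1: rk 6, SNF 1^6; δ2: rk 2, SNF 1^2
Ȟ^0: (8−6)−0=2 ⇒ Z^2
Ȟ^1: (12−6)−6=0 ⇒ 0
Ȟ^2: (8−2)−6=0 ⇒ 0

Ȟ^0 ≅ Z^2, Ȟ^1 ≅ 0, Ȟ^2 ≅ 0


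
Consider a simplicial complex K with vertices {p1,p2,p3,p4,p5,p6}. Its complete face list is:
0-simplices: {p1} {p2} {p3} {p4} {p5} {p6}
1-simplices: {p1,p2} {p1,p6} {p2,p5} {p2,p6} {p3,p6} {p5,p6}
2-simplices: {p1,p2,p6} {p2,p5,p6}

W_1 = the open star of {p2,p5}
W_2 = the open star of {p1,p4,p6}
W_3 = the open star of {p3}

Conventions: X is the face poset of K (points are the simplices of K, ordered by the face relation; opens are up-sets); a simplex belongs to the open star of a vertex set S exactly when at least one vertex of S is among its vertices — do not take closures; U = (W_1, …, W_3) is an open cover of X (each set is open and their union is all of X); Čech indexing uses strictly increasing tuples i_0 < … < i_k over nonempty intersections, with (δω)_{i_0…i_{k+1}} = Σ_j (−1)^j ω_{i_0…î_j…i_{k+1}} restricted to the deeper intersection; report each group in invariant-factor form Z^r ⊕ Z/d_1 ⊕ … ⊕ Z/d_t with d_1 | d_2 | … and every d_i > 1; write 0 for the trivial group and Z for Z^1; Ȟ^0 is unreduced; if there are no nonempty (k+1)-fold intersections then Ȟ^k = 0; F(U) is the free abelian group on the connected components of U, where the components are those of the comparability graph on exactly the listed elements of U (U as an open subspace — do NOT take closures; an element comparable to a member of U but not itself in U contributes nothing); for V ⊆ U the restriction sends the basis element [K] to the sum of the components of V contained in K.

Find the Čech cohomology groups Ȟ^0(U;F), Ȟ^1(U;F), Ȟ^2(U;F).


cover nerve:
  W1={{p2},{p5},{p1,p2},{p2,p5},{p2,p6},{p5,p6},{p1,p2,p6},{p2,p5,p6}} W2={{p1},{p4},{p6},{p1,p2},{p1,p6},{p2,p6},{p3,p6},{p5,p6},{p1,p2,p6},{p2,p5,p6}} W3={{p3},{p3,p6}}
  W12={{p1,p2},{p2,p6},{p5,p6},{p1,p2,p6},{p2,p5,p6}} W23={{p3,p6}}
components per intersection:
  W1: {{p2},{p5},{p1,p2},{p2,p5},{p2,p6},{p5,p6},{p1,p2,p6},{p2,p5,p6}}
  W2: {{p1},{p6},{p1,p2},{p1,p6},{p2,p6},{p3,p6},{p5,p6},{p1,p2,p6},{p2,p5,p6}} {{p4}}
  W3: {{p3},{p3,p6}}
  W12: {{p1,p2},{p2,p6},{p5,p6},{p1,p2,p6},{p2,p5,p6}}
  W23: {{p3,p6}}
C dims 4,2; δ0: rk 2, SNF 1^2
Ȟ^0: (4−2)−0=2 ⇒ Z^2
Ȟ^1: (2−0)−2=0 ⇒ 0
Ȟ^2: (0−0)−0=0 ⇒ 0

Ȟ^0 = Z^2, Ȟ^1 = 0 and Ȟ^2 = 0


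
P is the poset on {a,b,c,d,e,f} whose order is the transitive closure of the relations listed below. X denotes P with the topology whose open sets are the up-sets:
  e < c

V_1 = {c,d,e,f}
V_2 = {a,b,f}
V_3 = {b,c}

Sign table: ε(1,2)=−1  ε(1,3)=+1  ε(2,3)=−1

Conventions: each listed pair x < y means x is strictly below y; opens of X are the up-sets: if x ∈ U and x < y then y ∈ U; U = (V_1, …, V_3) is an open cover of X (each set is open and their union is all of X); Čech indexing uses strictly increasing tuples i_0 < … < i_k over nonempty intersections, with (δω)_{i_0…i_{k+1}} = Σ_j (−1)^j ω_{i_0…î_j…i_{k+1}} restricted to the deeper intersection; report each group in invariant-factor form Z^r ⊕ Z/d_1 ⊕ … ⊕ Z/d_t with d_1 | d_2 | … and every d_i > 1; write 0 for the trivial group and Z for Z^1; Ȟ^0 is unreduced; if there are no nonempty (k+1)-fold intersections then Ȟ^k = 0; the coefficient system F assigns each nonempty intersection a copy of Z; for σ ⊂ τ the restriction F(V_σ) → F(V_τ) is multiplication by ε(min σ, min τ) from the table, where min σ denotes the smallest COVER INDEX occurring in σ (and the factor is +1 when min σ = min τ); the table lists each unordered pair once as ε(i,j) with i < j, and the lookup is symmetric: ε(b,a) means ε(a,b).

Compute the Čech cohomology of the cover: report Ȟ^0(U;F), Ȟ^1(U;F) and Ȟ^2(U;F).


nonempty intersections:
  V12={f} V13={c} V23={b}
C dims 3,3; δ0: rk 2, SNF 1^2
Ȟ^0: (3−2)−0=1 ⇒ Z
Ȟ^1: (3−0)−2=1 ⇒ Z
Ȟ^2: (0−0)−0=0 ⇒ 0

Ȟ^0 = Z, Ȟ^1 = Z and Ȟ^2 = 0
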